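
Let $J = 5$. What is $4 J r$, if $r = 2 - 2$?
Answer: $0$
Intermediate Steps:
$r = 0$
$4 J r = 4 \cdot 5 \cdot 0 = 20 \cdot 0 = 0$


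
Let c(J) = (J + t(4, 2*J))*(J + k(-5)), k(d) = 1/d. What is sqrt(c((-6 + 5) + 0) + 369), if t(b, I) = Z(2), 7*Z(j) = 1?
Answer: 3*sqrt(50365)/35 ≈ 19.236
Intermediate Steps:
Z(j) = 1/7 (Z(j) = (1/7)*1 = 1/7)
t(b, I) = 1/7
c(J) = (-1/5 + J)*(1/7 + J) (c(J) = (J + 1/7)*(J + 1/(-5)) = (1/7 + J)*(J - 1/5) = (1/7 + J)*(-1/5 + J) = (-1/5 + J)*(1/7 + J))
sqrt(c((-6 + 5) + 0) + 369) = sqrt((-1/35 + ((-6 + 5) + 0)**2 - 2*((-6 + 5) + 0)/35) + 369) = sqrt((-1/35 + (-1 + 0)**2 - 2*(-1 + 0)/35) + 369) = sqrt((-1/35 + (-1)**2 - 2/35*(-1)) + 369) = sqrt((-1/35 + 1 + 2/35) + 369) = sqrt(36/35 + 369) = sqrt(12951/35) = 3*sqrt(50365)/35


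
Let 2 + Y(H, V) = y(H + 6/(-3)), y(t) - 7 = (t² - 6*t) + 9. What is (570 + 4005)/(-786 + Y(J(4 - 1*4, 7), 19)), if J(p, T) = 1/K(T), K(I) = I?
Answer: -74725/12371 ≈ -6.0403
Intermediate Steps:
y(t) = 16 + t² - 6*t (y(t) = 7 + ((t² - 6*t) + 9) = 7 + (9 + t² - 6*t) = 16 + t² - 6*t)
J(p, T) = 1/T
Y(H, V) = 26 + (-2 + H)² - 6*H (Y(H, V) = -2 + (16 + (H + 6/(-3))² - 6*(H + 6/(-3))) = -2 + (16 + (H + 6*(-⅓))² - 6*(H + 6*(-⅓))) = -2 + (16 + (H - 2)² - 6*(H - 2)) = -2 + (16 + (-2 + H)² - 6*(-2 + H)) = -2 + (16 + (-2 + H)² + (12 - 6*H)) = -2 + (28 + (-2 + H)² - 6*H) = 26 + (-2 + H)² - 6*H)
(570 + 4005)/(-786 + Y(J(4 - 1*4, 7), 19)) = (570 + 4005)/(-786 + (30 + (1/7)² - 10/7)) = 4575/(-786 + (30 + (⅐)² - 10*⅐)) = 4575/(-786 + (30 + 1/49 - 10/7)) = 4575/(-786 + 1401/49) = 4575/(-37113/49) = 4575*(-49/37113) = -74725/12371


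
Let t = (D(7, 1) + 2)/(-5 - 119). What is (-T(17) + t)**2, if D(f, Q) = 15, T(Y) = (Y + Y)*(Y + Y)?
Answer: 20552376321/15376 ≈ 1.3367e+6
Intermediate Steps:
T(Y) = 4*Y**2 (T(Y) = (2*Y)*(2*Y) = 4*Y**2)
t = -17/124 (t = (15 + 2)/(-5 - 119) = 17/(-124) = 17*(-1/124) = -17/124 ≈ -0.13710)
(-T(17) + t)**2 = (-4*17**2 - 17/124)**2 = (-4*289 - 17/124)**2 = (-1*1156 - 17/124)**2 = (-1156 - 17/124)**2 = (-143361/124)**2 = 20552376321/15376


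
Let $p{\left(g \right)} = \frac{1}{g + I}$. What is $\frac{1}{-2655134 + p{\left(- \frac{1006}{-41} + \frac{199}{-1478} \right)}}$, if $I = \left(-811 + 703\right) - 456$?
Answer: $- \frac{32698563}{86819066433040} \approx -3.7663 \cdot 10^{-7}$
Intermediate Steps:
$I = -564$ ($I = -108 - 456 = -564$)
$p{\left(g \right)} = \frac{1}{-564 + g}$ ($p{\left(g \right)} = \frac{1}{g - 564} = \frac{1}{-564 + g}$)
$\frac{1}{-2655134 + p{\left(- \frac{1006}{-41} + \frac{199}{-1478} \right)}} = \frac{1}{-2655134 + \frac{1}{-564 + \left(- \frac{1006}{-41} + \frac{199}{-1478}\right)}} = \frac{1}{-2655134 + \frac{1}{-564 + \left(\left(-1006\right) \left(- \frac{1}{41}\right) + 199 \left(- \frac{1}{1478}\right)\right)}} = \frac{1}{-2655134 + \frac{1}{-564 + \left(\frac{1006}{41} - \frac{199}{1478}\right)}} = \frac{1}{-2655134 + \frac{1}{-564 + \frac{1478709}{60598}}} = \frac{1}{-2655134 + \frac{1}{- \frac{32698563}{60598}}} = \frac{1}{-2655134 - \frac{60598}{32698563}} = \frac{1}{- \frac{86819066433040}{32698563}} = - \frac{32698563}{86819066433040}$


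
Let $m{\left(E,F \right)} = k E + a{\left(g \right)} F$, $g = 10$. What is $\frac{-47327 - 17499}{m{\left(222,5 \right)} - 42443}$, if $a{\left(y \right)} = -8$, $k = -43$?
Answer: $\frac{64826}{52029} \approx 1.246$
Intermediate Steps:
$m{\left(E,F \right)} = - 43 E - 8 F$
$\frac{-47327 - 17499}{m{\left(222,5 \right)} - 42443} = \frac{-47327 - 17499}{\left(\left(-43\right) 222 - 40\right) - 42443} = - \frac{64826}{\left(-9546 - 40\right) - 42443} = - \frac{64826}{-9586 - 42443} = - \frac{64826}{-52029} = \left(-64826\right) \left(- \frac{1}{52029}\right) = \frac{64826}{52029}$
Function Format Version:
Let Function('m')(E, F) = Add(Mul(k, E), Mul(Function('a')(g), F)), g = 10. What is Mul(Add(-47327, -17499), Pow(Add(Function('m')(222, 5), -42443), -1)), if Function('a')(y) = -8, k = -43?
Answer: Rational(64826, 52029) ≈ 1.2460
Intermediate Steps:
Function('m')(E, F) = Add(Mul(-43, E), Mul(-8, F))
Mul(Add(-47327, -17499), Pow(Add(Function('m')(222, 5), -42443), -1)) = Mul(Add(-47327, -17499), Pow(Add(Add(Mul(-43, 222), Mul(-8, 5)), -42443), -1)) = Mul(-64826, Pow(Add(Add(-9546, -40), -42443), -1)) = Mul(-64826, Pow(Add(-9586, -42443), -1)) = Mul(-64826, Pow(-52029, -1)) = Mul(-64826, Rational(-1, 52029)) = Rational(64826, 52029)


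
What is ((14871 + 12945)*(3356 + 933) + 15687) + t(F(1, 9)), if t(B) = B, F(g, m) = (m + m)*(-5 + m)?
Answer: 119318583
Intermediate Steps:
F(g, m) = 2*m*(-5 + m) (F(g, m) = (2*m)*(-5 + m) = 2*m*(-5 + m))
((14871 + 12945)*(3356 + 933) + 15687) + t(F(1, 9)) = ((14871 + 12945)*(3356 + 933) + 15687) + 2*9*(-5 + 9) = (27816*4289 + 15687) + 2*9*4 = (119302824 + 15687) + 72 = 119318511 + 72 = 119318583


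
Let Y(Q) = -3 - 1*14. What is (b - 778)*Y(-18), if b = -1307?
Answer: 35445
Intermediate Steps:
Y(Q) = -17 (Y(Q) = -3 - 14 = -17)
(b - 778)*Y(-18) = (-1307 - 778)*(-17) = -2085*(-17) = 35445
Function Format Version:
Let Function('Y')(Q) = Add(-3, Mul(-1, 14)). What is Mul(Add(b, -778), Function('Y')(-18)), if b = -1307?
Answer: 35445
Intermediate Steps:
Function('Y')(Q) = -17 (Function('Y')(Q) = Add(-3, -14) = -17)
Mul(Add(b, -778), Function('Y')(-18)) = Mul(Add(-1307, -778), -17) = Mul(-2085, -17) = 35445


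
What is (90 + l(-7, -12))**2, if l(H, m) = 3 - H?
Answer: 10000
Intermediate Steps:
(90 + l(-7, -12))**2 = (90 + (3 - 1*(-7)))**2 = (90 + (3 + 7))**2 = (90 + 10)**2 = 100**2 = 10000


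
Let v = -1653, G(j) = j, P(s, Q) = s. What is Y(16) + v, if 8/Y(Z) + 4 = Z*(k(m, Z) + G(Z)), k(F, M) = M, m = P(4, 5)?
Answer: -209929/127 ≈ -1653.0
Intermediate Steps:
m = 4
Y(Z) = 8/(-4 + 2*Z²) (Y(Z) = 8/(-4 + Z*(Z + Z)) = 8/(-4 + Z*(2*Z)) = 8/(-4 + 2*Z²))
Y(16) + v = 4/(-2 + 16²) - 1653 = 4/(-2 + 256) - 1653 = 4/254 - 1653 = 4*(1/254) - 1653 = 2/127 - 1653 = -209929/127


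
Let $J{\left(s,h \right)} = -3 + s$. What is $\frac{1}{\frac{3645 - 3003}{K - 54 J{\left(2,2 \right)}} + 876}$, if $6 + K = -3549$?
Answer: $\frac{1167}{1022078} \approx 0.0011418$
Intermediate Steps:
$K = -3555$ ($K = -6 - 3549 = -3555$)
$\frac{1}{\frac{3645 - 3003}{K - 54 J{\left(2,2 \right)}} + 876} = \frac{1}{\frac{3645 - 3003}{-3555 - 54 \left(-3 + 2\right)} + 876} = \frac{1}{\frac{642}{-3555 - -54} + 876} = \frac{1}{\frac{642}{-3555 + 54} + 876} = \frac{1}{\frac{642}{-3501} + 876} = \frac{1}{642 \left(- \frac{1}{3501}\right) + 876} = \frac{1}{- \frac{214}{1167} + 876} = \frac{1}{\frac{1022078}{1167}} = \frac{1167}{1022078}$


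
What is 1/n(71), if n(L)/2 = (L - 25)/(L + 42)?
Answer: 113/92 ≈ 1.2283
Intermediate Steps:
n(L) = 2*(-25 + L)/(42 + L) (n(L) = 2*((L - 25)/(L + 42)) = 2*((-25 + L)/(42 + L)) = 2*(-25 + L)/(42 + L))
1/n(71) = 1/(2*(-25 + 71)/(42 + 71)) = 1/(2*46/113) = 1/(2*(1/113)*46) = 1/(92/113) = 113/92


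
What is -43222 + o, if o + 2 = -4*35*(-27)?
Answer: -39444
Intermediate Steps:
o = 3778 (o = -2 - 4*35*(-27) = -2 - 140*(-27) = -2 + 3780 = 3778)
-43222 + o = -43222 + 3778 = -39444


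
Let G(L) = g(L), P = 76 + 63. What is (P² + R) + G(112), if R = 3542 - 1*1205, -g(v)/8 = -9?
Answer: 21730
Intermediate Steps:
g(v) = 72 (g(v) = -8*(-9) = 72)
R = 2337 (R = 3542 - 1205 = 2337)
P = 139
G(L) = 72
(P² + R) + G(112) = (139² + 2337) + 72 = (19321 + 2337) + 72 = 21658 + 72 = 21730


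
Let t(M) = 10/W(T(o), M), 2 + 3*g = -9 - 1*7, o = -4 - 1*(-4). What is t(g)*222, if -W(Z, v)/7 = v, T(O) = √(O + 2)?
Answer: 370/7 ≈ 52.857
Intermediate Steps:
o = 0 (o = -4 + 4 = 0)
g = -6 (g = -⅔ + (-9 - 1*7)/3 = -⅔ + (-9 - 7)/3 = -⅔ + (⅓)*(-16) = -⅔ - 16/3 = -6)
T(O) = √(2 + O)
W(Z, v) = -7*v
t(M) = -10/(7*M) (t(M) = 10/((-7*M)) = 10*(-1/(7*M)) = -10/(7*M))
t(g)*222 = -10/7/(-6)*222 = -10/7*(-⅙)*222 = (5/21)*222 = 370/7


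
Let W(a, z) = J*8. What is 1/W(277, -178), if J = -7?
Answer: -1/56 ≈ -0.017857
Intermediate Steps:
W(a, z) = -56 (W(a, z) = -7*8 = -56)
1/W(277, -178) = 1/(-56) = -1/56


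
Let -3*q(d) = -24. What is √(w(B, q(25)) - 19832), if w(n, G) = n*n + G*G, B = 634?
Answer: 2*√95547 ≈ 618.21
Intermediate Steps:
q(d) = 8 (q(d) = -⅓*(-24) = 8)
w(n, G) = G² + n² (w(n, G) = n² + G² = G² + n²)
√(w(B, q(25)) - 19832) = √((8² + 634²) - 19832) = √((64 + 401956) - 19832) = √(402020 - 19832) = √382188 = 2*√95547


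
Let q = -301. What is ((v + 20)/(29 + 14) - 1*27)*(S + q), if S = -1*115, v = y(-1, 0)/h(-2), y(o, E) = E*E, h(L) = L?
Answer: 474656/43 ≈ 11039.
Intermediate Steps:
y(o, E) = E**2
v = 0 (v = 0**2/(-2) = 0*(-1/2) = 0)
S = -115
((v + 20)/(29 + 14) - 1*27)*(S + q) = ((0 + 20)/(29 + 14) - 1*27)*(-115 - 301) = (20/43 - 27)*(-416) = -1141/43*(-416) = 474656/43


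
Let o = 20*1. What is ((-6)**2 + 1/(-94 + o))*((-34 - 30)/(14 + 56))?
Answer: -42608/1295 ≈ -32.902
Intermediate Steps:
o = 20
((-6)**2 + 1/(-94 + o))*((-34 - 30)/(14 + 56)) = ((-6)**2 + 1/(-94 + 20))*((-34 - 30)/(14 + 56)) = (36 + 1/(-74))*(-64/70) = (36 - 1/74)*(-64*1/70) = (2663/74)*(-32/35) = -42608/1295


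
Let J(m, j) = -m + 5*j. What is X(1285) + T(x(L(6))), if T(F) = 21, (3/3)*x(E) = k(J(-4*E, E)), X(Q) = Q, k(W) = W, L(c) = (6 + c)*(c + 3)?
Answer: 1306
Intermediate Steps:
L(c) = (3 + c)*(6 + c) (L(c) = (6 + c)*(3 + c) = (3 + c)*(6 + c))
x(E) = 9*E (x(E) = -(-4)*E + 5*E = 4*E + 5*E = 9*E)
X(1285) + T(x(L(6))) = 1285 + 21 = 1306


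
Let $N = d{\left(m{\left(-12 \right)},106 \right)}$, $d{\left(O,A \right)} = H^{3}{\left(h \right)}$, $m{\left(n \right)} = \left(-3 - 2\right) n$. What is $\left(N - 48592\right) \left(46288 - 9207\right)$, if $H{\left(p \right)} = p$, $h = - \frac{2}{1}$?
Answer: $-1802136600$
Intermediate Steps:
$h = -2$ ($h = \left(-2\right) 1 = -2$)
$m{\left(n \right)} = - 5 n$
$d{\left(O,A \right)} = -8$ ($d{\left(O,A \right)} = \left(-2\right)^{3} = -8$)
$N = -8$
$\left(N - 48592\right) \left(46288 - 9207\right) = \left(-8 - 48592\right) \left(46288 - 9207\right) = \left(-48600\right) 37081 = -1802136600$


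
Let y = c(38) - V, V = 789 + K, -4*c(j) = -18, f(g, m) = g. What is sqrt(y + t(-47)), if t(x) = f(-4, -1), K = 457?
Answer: I*sqrt(4982)/2 ≈ 35.292*I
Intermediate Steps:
c(j) = 9/2 (c(j) = -1/4*(-18) = 9/2)
t(x) = -4
V = 1246 (V = 789 + 457 = 1246)
y = -2483/2 (y = 9/2 - 1*1246 = 9/2 - 1246 = -2483/2 ≈ -1241.5)
sqrt(y + t(-47)) = sqrt(-2483/2 - 4) = sqrt(-2491/2) = I*sqrt(4982)/2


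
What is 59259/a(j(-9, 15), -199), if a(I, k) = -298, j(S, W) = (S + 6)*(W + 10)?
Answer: -59259/298 ≈ -198.86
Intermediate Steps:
j(S, W) = (6 + S)*(10 + W)
59259/a(j(-9, 15), -199) = 59259/(-298) = 59259*(-1/298) = -59259/298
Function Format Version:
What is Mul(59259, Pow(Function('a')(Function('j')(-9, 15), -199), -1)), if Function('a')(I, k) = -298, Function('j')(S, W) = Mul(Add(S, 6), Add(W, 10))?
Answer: Rational(-59259, 298) ≈ -198.86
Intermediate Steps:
Function('j')(S, W) = Mul(Add(6, S), Add(10, W))
Mul(59259, Pow(Function('a')(Function('j')(-9, 15), -199), -1)) = Mul(59259, Pow(-298, -1)) = Mul(59259, Rational(-1, 298)) = Rational(-59259, 298)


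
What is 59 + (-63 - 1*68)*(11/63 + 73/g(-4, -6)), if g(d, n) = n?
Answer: 205375/126 ≈ 1630.0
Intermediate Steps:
59 + (-63 - 1*68)*(11/63 + 73/g(-4, -6)) = 59 + (-63 - 1*68)*(11/63 + 73/(-6)) = 59 + (-63 - 68)*(11*(1/63) + 73*(-1/6)) = 59 - 131*(11/63 - 73/6) = 59 - 131*(-1511/126) = 59 + 197941/126 = 205375/126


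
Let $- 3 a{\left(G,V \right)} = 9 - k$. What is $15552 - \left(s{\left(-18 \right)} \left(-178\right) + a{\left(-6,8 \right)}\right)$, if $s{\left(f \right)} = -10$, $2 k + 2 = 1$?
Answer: $\frac{82651}{6} \approx 13775.0$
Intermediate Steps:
$k = - \frac{1}{2}$ ($k = -1 + \frac{1}{2} \cdot 1 = -1 + \frac{1}{2} = - \frac{1}{2} \approx -0.5$)
$a{\left(G,V \right)} = - \frac{19}{6}$ ($a{\left(G,V \right)} = - \frac{9 - - \frac{1}{2}}{3} = - \frac{9 + \frac{1}{2}}{3} = \left(- \frac{1}{3}\right) \frac{19}{2} = - \frac{19}{6}$)
$15552 - \left(s{\left(-18 \right)} \left(-178\right) + a{\left(-6,8 \right)}\right) = 15552 - \left(\left(-10\right) \left(-178\right) - \frac{19}{6}\right) = 15552 - \left(1780 - \frac{19}{6}\right) = 15552 - \frac{10661}{6} = \frac{82651}{6}$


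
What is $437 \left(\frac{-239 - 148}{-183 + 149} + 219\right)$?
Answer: $\frac{3423021}{34} \approx 1.0068 \cdot 10^{5}$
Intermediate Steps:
$437 \left(\frac{-239 - 148}{-183 + 149} + 219\right) = 437 \left(- \frac{387}{-34} + 219\right) = 437 \left(\left(-387\right) \left(- \frac{1}{34}\right) + 219\right) = 437 \left(\frac{387}{34} + 219\right) = 437 \cdot \frac{7833}{34} = \frac{3423021}{34}$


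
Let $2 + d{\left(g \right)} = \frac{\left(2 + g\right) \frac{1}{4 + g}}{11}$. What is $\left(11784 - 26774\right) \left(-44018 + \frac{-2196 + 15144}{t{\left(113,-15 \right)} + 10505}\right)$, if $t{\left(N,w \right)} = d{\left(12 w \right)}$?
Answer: $\frac{6708297281507900}{10166993} \approx 6.5981 \cdot 10^{8}$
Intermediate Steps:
$d{\left(g \right)} = -2 + \frac{2 + g}{11 \left(4 + g\right)}$ ($d{\left(g \right)} = -2 + \frac{\left(2 + g\right) \frac{1}{4 + g}}{11} = -2 + \frac{2 + g}{4 + g} \frac{1}{11} = -2 + \frac{2 + g}{11 \left(4 + g\right)}$)
$t{\left(N,w \right)} = \frac{-86 - 252 w}{11 \left(4 + 12 w\right)}$ ($t{\left(N,w \right)} = \frac{-86 - 21 \cdot 12 w}{11 \left(4 + 12 w\right)} = \frac{-86 - 252 w}{11 \left(4 + 12 w\right)}$)
$\left(11784 - 26774\right) \left(-44018 + \frac{-2196 + 15144}{t{\left(113,-15 \right)} + 10505}\right) = \left(11784 - 26774\right) \left(-44018 + \frac{-2196 + 15144}{\frac{-43 - -1890}{22 \left(1 + 3 \left(-15\right)\right)} + 10505}\right) = - 14990 \left(-44018 + \frac{12948}{\frac{-43 + 1890}{22 \left(1 - 45\right)} + 10505}\right) = - 14990 \left(-44018 + \frac{12948}{\frac{1}{22} \frac{1}{-44} \cdot 1847 + 10505}\right) = - 14990 \left(-44018 + \frac{12948}{\frac{1}{22} \left(- \frac{1}{44}\right) 1847 + 10505}\right) = - 14990 \left(-44018 + \frac{12948}{- \frac{1847}{968} + 10505}\right) = - 14990 \left(-44018 + \frac{12948}{\frac{10166993}{968}}\right) = - 14990 \left(-44018 + 12948 \cdot \frac{968}{10166993}\right) = - 14990 \left(-44018 + \frac{12533664}{10166993}\right) = \left(-14990\right) \left(- \frac{447518164210}{10166993}\right) = \frac{6708297281507900}{10166993}$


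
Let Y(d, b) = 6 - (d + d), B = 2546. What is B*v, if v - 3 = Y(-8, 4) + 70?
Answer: 241870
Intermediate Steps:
Y(d, b) = 6 - 2*d
v = 95 (v = 3 + ((6 - 2*(-8)) + 70) = 3 + ((6 + 16) + 70) = 3 + (22 + 70) = 3 + 92 = 95)
B*v = 2546*95 = 241870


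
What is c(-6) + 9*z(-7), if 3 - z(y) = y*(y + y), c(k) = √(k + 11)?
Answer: -855 + √5 ≈ -852.76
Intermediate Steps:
c(k) = √(11 + k)
z(y) = 3 - 2*y² (z(y) = 3 - y*(y + y) = 3 - y*2*y = 3 - 2*y²)
c(-6) + 9*z(-7) = √(11 - 6) + 9*(3 - 2*(-7)²) = √5 + 9*(3 - 2*49) = √5 + 9*(3 - 98) = √5 + 9*(-95) = √5 - 855 = -855 + √5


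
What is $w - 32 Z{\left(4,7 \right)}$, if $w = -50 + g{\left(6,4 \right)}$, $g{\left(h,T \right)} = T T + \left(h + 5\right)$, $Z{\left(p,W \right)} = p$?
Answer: $-151$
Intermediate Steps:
$g{\left(h,T \right)} = 5 + h + T^{2}$ ($g{\left(h,T \right)} = T^{2} + \left(5 + h\right) = 5 + h + T^{2}$)
$w = -23$ ($w = -50 + \left(5 + 6 + 4^{2}\right) = -50 + \left(5 + 6 + 16\right) = -50 + 27 = -23$)
$w - 32 Z{\left(4,7 \right)} = -23 - 128 = -151$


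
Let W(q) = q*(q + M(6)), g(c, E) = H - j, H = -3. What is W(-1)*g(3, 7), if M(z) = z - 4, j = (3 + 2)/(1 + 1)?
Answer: 11/2 ≈ 5.5000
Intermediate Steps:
j = 5/2 ≈ 2.5000
M(z) = -4 + z
g(c, E) = -11/2 (g(c, E) = -3 - 1*5/2 = -3 - 5/2 = -11/2)
W(q) = q*(2 + q) (W(q) = q*(q + (-4 + 6)) = q*(q + 2) = q*(2 + q))
W(-1)*g(3, 7) = -(2 - 1)*(-11/2) = -1*1*(-11/2) = -1*(-11/2) = 11/2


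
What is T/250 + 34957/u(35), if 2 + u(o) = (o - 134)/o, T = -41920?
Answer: -2407371/325 ≈ -7407.3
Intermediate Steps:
u(o) = -2 + (-134 + o)/o (u(o) = -2 + (o - 134)/o = -2 + (-134 + o)/o)
T/250 + 34957/u(35) = -41920/250 + 34957/(((-134 - 1*35)/35)) = -41920*1/250 + 34957/(((-134 - 35)/35)) = -4192/25 + 34957/(((1/35)*(-169))) = -4192/25 + 34957/(-169/35) = -4192/25 + 34957*(-35/169) = -4192/25 - 94115/13 = -2407371/325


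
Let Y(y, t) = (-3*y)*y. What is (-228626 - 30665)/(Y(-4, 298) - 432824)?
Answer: 259291/432872 ≈ 0.59900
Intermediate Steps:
Y(y, t) = -3*y²
(-228626 - 30665)/(Y(-4, 298) - 432824) = (-228626 - 30665)/(-3*(-4)² - 432824) = -259291/(-3*16 - 432824) = -259291/(-48 - 432824) = -259291/(-432872) = -259291*(-1/432872) = 259291/432872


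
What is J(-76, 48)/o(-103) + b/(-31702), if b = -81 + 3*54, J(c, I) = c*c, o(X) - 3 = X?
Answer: -45779713/792550 ≈ -57.763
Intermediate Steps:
o(X) = 3 + X
J(c, I) = c²
b = 81 (b = -81 + 162 = 81)
J(-76, 48)/o(-103) + b/(-31702) = (-76)²/(3 - 103) + 81/(-31702) = 5776/(-100) + 81*(-1/31702) = 5776*(-1/100) - 81/31702 = -1444/25 - 81/31702 = -45779713/792550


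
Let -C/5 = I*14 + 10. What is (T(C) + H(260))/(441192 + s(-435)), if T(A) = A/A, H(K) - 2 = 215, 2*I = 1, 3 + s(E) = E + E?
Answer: 218/440319 ≈ 0.00049510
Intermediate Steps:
s(E) = -3 + 2*E (s(E) = -3 + (E + E) = -3 + 2*E)
I = ½ (I = (½)*1 = ½ ≈ 0.50000)
H(K) = 217 (H(K) = 2 + 215 = 217)
C = -85 (C = -5*((½)*14 + 10) = -5*(7 + 10) = -5*17 = -85)
T(A) = 1
(T(C) + H(260))/(441192 + s(-435)) = (1 + 217)/(441192 + (-3 + 2*(-435))) = 218/(441192 + (-3 - 870)) = 218/(441192 - 873) = 218/440319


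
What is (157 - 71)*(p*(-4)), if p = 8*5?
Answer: -13760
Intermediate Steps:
p = 40
(157 - 71)*(p*(-4)) = (157 - 71)*(40*(-4)) = 86*(-160) = -13760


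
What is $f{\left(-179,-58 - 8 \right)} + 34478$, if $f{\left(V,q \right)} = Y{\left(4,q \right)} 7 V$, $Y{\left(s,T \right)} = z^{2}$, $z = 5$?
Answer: $3153$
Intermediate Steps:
$Y{\left(s,T \right)} = 25$ ($Y{\left(s,T \right)} = 5^{2} = 25$)
$f{\left(V,q \right)} = 175 V$ ($f{\left(V,q \right)} = 25 \cdot 7 V = 175 V$)
$f{\left(-179,-58 - 8 \right)} + 34478 = 175 \left(-179\right) + 34478 = -31325 + 34478 = 3153$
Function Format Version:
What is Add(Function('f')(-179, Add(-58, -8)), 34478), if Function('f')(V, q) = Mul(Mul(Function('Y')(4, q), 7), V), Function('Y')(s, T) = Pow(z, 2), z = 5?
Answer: 3153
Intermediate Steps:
Function('Y')(s, T) = 25 (Function('Y')(s, T) = Pow(5, 2) = 25)
Function('f')(V, q) = Mul(175, V) (Function('f')(V, q) = Mul(Mul(25, 7), V) = Mul(175, V))
Add(Function('f')(-179, Add(-58, -8)), 34478) = Add(Mul(175, -179), 34478) = Add(-31325, 34478) = 3153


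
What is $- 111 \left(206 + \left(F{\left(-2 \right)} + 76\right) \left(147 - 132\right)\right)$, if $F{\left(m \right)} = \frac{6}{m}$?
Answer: $-144411$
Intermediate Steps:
$- 111 \left(206 + \left(F{\left(-2 \right)} + 76\right) \left(147 - 132\right)\right) = - 111 \left(206 + \left(\frac{6}{-2} + 76\right) \left(147 - 132\right)\right) = - 111 \left(206 + \left(6 \left(- \frac{1}{2}\right) + 76\right) 15\right) = - 111 \left(206 + \left(-3 + 76\right) 15\right) = - 111 \left(206 + 73 \cdot 15\right) = - 111 \left(206 + 1095\right) = \left(-111\right) 1301 = -144411$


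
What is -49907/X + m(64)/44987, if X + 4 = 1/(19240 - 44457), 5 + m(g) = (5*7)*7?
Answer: 56616380500913/4537793703 ≈ 12477.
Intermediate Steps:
m(g) = 240 (m(g) = -5 + (5*7)*7 = -5 + 35*7 = -5 + 245 = 240)
X = -100869/25217 (X = -4 + 1/(19240 - 44457) = -4 + 1/(-25217) = -4 - 1/25217 = -100869/25217 ≈ -4.0000)
-49907/X + m(64)/44987 = -49907/(-100869/25217) + 240/44987 = -49907*(-25217/100869) + 240*(1/44987) = 1258504819/100869 + 240/44987 = 56616380500913/4537793703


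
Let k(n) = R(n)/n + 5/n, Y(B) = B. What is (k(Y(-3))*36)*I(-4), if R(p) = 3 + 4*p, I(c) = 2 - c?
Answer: 288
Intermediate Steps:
k(n) = 5/n + (3 + 4*n)/n (k(n) = (3 + 4*n)/n + 5/n = 5/n + (3 + 4*n)/n)
(k(Y(-3))*36)*I(-4) = ((4 + 8/(-3))*36)*(2 - 1*(-4)) = ((4 + 8*(-1/3))*36)*(2 + 4) = ((4 - 8/3)*36)*6 = ((4/3)*36)*6 = 48*6 = 288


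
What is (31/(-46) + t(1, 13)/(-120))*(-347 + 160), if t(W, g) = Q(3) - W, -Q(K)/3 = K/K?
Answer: 41327/345 ≈ 119.79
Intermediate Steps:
Q(K) = -3 (Q(K) = -3*K/K = -3*1 = -3)
t(W, g) = -3 - W
(31/(-46) + t(1, 13)/(-120))*(-347 + 160) = (31/(-46) + (-3 - 1*1)/(-120))*(-347 + 160) = (31*(-1/46) + (-3 - 1)*(-1/120))*(-187) = (-31/46 - 4*(-1/120))*(-187) = (-31/46 + 1/30)*(-187) = -221/345*(-187) = 41327/345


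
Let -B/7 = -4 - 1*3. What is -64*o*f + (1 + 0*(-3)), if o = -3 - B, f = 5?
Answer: 16641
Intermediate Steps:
B = 49 (B = -7*(-4 - 1*3) = -7*(-4 - 3) = -7*(-7) = 49)
o = -52 (o = -3 - 1*49 = -3 - 49 = -52)
-64*o*f + (1 + 0*(-3)) = -(-3328)*5 + (1 + 0*(-3)) = -64*(-260) + (1 + 0) = 16640 + 1 = 16641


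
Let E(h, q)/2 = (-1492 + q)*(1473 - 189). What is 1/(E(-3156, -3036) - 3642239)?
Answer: -1/15270143 ≈ -6.5487e-8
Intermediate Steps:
E(h, q) = -3831456 + 2568*q (E(h, q) = 2*((-1492 + q)*(1473 - 189)) = 2*((-1492 + q)*1284) = 2*(-1915728 + 1284*q) = -3831456 + 2568*q)
1/(E(-3156, -3036) - 3642239) = 1/((-3831456 + 2568*(-3036)) - 3642239) = 1/((-3831456 - 7796448) - 3642239) = 1/(-11627904 - 3642239) = 1/(-15270143) = -1/15270143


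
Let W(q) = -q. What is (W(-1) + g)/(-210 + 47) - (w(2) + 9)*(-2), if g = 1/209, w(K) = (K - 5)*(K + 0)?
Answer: 204192/34067 ≈ 5.9938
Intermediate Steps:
w(K) = K*(-5 + K) (w(K) = (-5 + K)*K = K*(-5 + K))
g = 1/209 ≈ 0.0047847
(W(-1) + g)/(-210 + 47) - (w(2) + 9)*(-2) = (-1*(-1) + 1/209)/(-210 + 47) - (2*(-5 + 2) + 9)*(-2) = (1 + 1/209)/(-163) - (2*(-3) + 9)*(-2) = (210/209)*(-1/163) - (-6 + 9)*(-2) = -210/34067 - 3*(-2) = -210/34067 - 1*(-6) = -210/34067 + 6 = 204192/34067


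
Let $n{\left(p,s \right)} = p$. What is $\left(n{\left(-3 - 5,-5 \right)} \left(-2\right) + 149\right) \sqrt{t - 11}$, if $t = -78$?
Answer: $165 i \sqrt{89} \approx 1556.6 i$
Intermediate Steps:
$\left(n{\left(-3 - 5,-5 \right)} \left(-2\right) + 149\right) \sqrt{t - 11} = \left(\left(-3 - 5\right) \left(-2\right) + 149\right) \sqrt{-78 - 11} = \left(\left(-8\right) \left(-2\right) + 149\right) \sqrt{-89} = \left(16 + 149\right) i \sqrt{89} = 165 i \sqrt{89}$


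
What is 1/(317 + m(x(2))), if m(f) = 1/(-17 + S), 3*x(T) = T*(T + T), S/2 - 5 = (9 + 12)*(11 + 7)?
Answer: 749/237434 ≈ 0.0031546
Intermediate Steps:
S = 766 (S = 10 + 2*((9 + 12)*(11 + 7)) = 10 + 2*(21*18) = 10 + 2*378 = 10 + 756 = 766)
x(T) = 2*T**2/3 (x(T) = (T*(T + T))/3 = (T*(2*T))/3 = (2*T**2)/3 = 2*T**2/3)
m(f) = 1/749 (m(f) = 1/(-17 + 766) = 1/749)
1/(317 + m(x(2))) = 1/(317 + 1/749) = 1/(237434/749) = 749/237434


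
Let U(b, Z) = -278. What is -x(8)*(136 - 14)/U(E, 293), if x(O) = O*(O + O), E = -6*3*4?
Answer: 7808/139 ≈ 56.173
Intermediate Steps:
E = -72 (E = -18*4 = -72)
x(O) = 2*O² (x(O) = O*(2*O) = 2*O²)
-x(8)*(136 - 14)/U(E, 293) = -(2*8²)*(136 - 14)/(-278) = -(2*64)*122*(-1)/278 = -128*122*(-1)/278 = -15616*(-1)/278 = -1*(-7808/139) = 7808/139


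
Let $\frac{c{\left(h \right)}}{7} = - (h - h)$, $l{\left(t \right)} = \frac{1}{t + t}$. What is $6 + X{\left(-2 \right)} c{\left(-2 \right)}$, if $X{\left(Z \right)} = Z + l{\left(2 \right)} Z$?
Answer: $6$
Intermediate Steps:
$l{\left(t \right)} = \frac{1}{2 t}$
$X{\left(Z \right)} = \frac{5 Z}{4}$ ($X{\left(Z \right)} = Z + \frac{1}{2 \cdot 2} Z = Z + \frac{1}{2} \cdot \frac{1}{2} Z = Z + \frac{Z}{4} = \frac{5 Z}{4}$)
$c{\left(h \right)} = 0$ ($c{\left(h \right)} = 7 \left(- (h - h)\right) = 7 \left(\left(-1\right) 0\right) = 7 \cdot 0 = 0$)
$6 + X{\left(-2 \right)} c{\left(-2 \right)} = 6 + \frac{5}{4} \left(-2\right) 0 = 6 - 0 = 6 + 0 = 6$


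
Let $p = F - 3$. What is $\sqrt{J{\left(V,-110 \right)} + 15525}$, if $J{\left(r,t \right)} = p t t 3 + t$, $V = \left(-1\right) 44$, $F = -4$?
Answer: $i \sqrt{238685} \approx 488.55 i$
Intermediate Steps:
$p = -7$ ($p = -4 - 3 = -7$)
$V = -44$
$J{\left(r,t \right)} = t - 21 t^{2}$ ($J{\left(r,t \right)} = - 7 t t 3 + t = - 7 t^{2} \cdot 3 + t = - 7 \cdot 3 t^{2} + t = - 21 t^{2} + t = t - 21 t^{2}$)
$\sqrt{J{\left(V,-110 \right)} + 15525} = \sqrt{- 110 \left(1 - -2310\right) + 15525} = \sqrt{- 110 \left(1 + 2310\right) + 15525} = \sqrt{\left(-110\right) 2311 + 15525} = \sqrt{-254210 + 15525} = \sqrt{-238685} = i \sqrt{238685}$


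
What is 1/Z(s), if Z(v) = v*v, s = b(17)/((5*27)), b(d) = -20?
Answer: 729/16 ≈ 45.563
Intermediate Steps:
s = -4/27 (s = -20/(5*27) = -20/135 = -20*1/135 = -4/27 ≈ -0.14815)
Z(v) = v²
1/Z(s) = 1/((-4/27)²) = 1/(16/729) = 729/16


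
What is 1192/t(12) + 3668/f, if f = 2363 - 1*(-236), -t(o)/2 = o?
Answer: -376247/7797 ≈ -48.255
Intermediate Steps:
t(o) = -2*o
f = 2599 (f = 2363 + 236 = 2599)
1192/t(12) + 3668/f = 1192/((-2*12)) + 3668/2599 = 1192/(-24) + 3668*(1/2599) = 1192*(-1/24) + 3668/2599 = -149/3 + 3668/2599 = -376247/7797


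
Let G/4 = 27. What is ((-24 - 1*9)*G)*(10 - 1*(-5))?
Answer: -53460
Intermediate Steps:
G = 108 (G = 4*27 = 108)
((-24 - 1*9)*G)*(10 - 1*(-5)) = ((-24 - 1*9)*108)*(10 - 1*(-5)) = ((-24 - 9)*108)*(10 + 5) = -33*108*15 = -3564*15 = -53460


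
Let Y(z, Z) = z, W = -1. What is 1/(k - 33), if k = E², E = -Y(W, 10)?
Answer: -1/32 ≈ -0.031250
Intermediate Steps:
E = 1 (E = -1*(-1) = 1)
k = 1 (k = 1² = 1)
1/(k - 33) = 1/(1 - 33) = 1/(-32) = -1/32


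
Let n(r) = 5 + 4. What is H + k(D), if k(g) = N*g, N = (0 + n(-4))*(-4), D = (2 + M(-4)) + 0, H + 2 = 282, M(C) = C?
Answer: 352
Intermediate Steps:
n(r) = 9
H = 280 (H = -2 + 282 = 280)
D = -2 (D = (2 - 4) + 0 = -2 + 0 = -2)
N = -36 (N = (0 + 9)*(-4) = 9*(-4) = -36)
k(g) = -36*g
H + k(D) = 280 - 36*(-2) = 280 + 72 = 352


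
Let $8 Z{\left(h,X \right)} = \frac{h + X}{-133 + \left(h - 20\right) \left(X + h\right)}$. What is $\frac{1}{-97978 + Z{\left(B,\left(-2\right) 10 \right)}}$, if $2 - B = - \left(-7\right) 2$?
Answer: $- \frac{891}{87298402} \approx -1.0206 \cdot 10^{-5}$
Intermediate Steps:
$B = -12$ ($B = 2 - - \left(-7\right) 2 = 2 - \left(-1\right) \left(-14\right) = 2 - 14 = -12$)
$Z{\left(h,X \right)} = \frac{X + h}{8 \left(-133 + \left(-20 + h\right) \left(X + h\right)\right)}$ ($Z{\left(h,X \right)} = \frac{\left(h + X\right) \frac{1}{-133 + \left(h - 20\right) \left(X + h\right)}}{8} = \frac{\left(X + h\right) \frac{1}{-133 + \left(-20 + h\right) \left(X + h\right)}}{8} = \frac{\frac{1}{-133 + \left(-20 + h\right) \left(X + h\right)} \left(X + h\right)}{8} = \frac{X + h}{8 \left(-133 + \left(-20 + h\right) \left(X + h\right)\right)}$)
$\frac{1}{-97978 + Z{\left(B,\left(-2\right) 10 \right)}} = \frac{1}{-97978 + \frac{\left(-2\right) 10 - 12}{8 \left(-133 + \left(-12\right)^{2} - 20 \left(\left(-2\right) 10\right) - -240 + \left(-2\right) 10 \left(-12\right)\right)}} = \frac{1}{-97978 + \frac{-20 - 12}{8 \left(-133 + 144 - -400 + 240 - -240\right)}} = \frac{1}{-97978 + \frac{1}{8} \frac{1}{-133 + 144 + 400 + 240 + 240} \left(-32\right)} = \frac{1}{-97978 + \frac{1}{8} \cdot \frac{1}{891} \left(-32\right)} = \frac{1}{-97978 - \frac{4}{891}} = \frac{1}{- \frac{87298402}{891}} = - \frac{891}{87298402}$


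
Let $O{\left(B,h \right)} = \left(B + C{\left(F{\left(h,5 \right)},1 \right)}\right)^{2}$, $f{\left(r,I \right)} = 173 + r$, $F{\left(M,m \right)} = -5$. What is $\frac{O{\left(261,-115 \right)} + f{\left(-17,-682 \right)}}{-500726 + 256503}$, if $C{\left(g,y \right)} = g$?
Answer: $- \frac{65692}{244223} \approx -0.26898$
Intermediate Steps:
$O{\left(B,h \right)} = \left(-5 + B\right)^{2}$ ($O{\left(B,h \right)} = \left(B - 5\right)^{2} = \left(-5 + B\right)^{2}$)
$\frac{O{\left(261,-115 \right)} + f{\left(-17,-682 \right)}}{-500726 + 256503} = \frac{\left(-5 + 261\right)^{2} + \left(173 - 17\right)}{-500726 + 256503} = \frac{256^{2} + 156}{-244223} = \left(65536 + 156\right) \left(- \frac{1}{244223}\right) = 65692 \left(- \frac{1}{244223}\right) = - \frac{65692}{244223}$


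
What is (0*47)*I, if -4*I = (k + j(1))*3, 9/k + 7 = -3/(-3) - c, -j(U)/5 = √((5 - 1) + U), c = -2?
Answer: 0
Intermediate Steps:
j(U) = -5*√(4 + U) (j(U) = -5*√((5 - 1) + U) = -5*√(4 + U))
k = -9/4 (k = 9/(-7 + (-3/(-3) - 1*(-2))) = 9/(-7 + (-3*(-⅓) + 2)) = 9/(-7 + (1 + 2)) = 9/(-7 + 3) = 9/(-4) = 9*(-¼) = -9/4 ≈ -2.2500)
I = 27/16 + 15*√5/4 (I = -(-9/4 - 5*√(4 + 1))*3/4 = -(-9/4 - 5*√5)*3/4 = -(-27/4 - 15*√5)/4 = 27/16 + 15*√5/4 ≈ 10.073)
(0*47)*I = (0*47)*(27/16 + 15*√5/4) = 0*(27/16 + 15*√5/4) = 0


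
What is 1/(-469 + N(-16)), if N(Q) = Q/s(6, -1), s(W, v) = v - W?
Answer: -7/3267 ≈ -0.0021426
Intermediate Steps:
N(Q) = -Q/7 (N(Q) = Q/(-1 - 1*6) = Q/(-1 - 6) = Q/(-7) = Q*(-1/7) = -Q/7)
1/(-469 + N(-16)) = 1/(-469 - 1/7*(-16)) = 1/(-469 + 16/7) = 1/(-3267/7) = -7/3267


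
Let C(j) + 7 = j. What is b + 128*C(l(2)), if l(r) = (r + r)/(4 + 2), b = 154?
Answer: -1970/3 ≈ -656.67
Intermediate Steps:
l(r) = r/3 (l(r) = (2*r)/6 = (2*r)*(⅙) = r/3)
C(j) = -7 + j
b + 128*C(l(2)) = 154 + 128*(-7 + (⅓)*2) = 154 + 128*(-7 + ⅔) = 154 + 128*(-19/3) = 154 - 2432/3 = -1970/3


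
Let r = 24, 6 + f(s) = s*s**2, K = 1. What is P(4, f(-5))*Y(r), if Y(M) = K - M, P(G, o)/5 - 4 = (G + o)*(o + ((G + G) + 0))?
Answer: -1796875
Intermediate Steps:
f(s) = -6 + s**3 (f(s) = -6 + s*s**2 = -6 + s**3)
P(G, o) = 20 + 5*(G + o)*(o + 2*G) (P(G, o) = 20 + 5*((G + o)*(o + ((G + G) + 0))) = 20 + 5*((G + o)*(o + (2*G + 0))) = 20 + 5*((G + o)*(o + 2*G)) = 20 + 5*(G + o)*(o + 2*G))
Y(M) = 1 - M
P(4, f(-5))*Y(r) = (20 + 5*(-6 + (-5)**3)**2 + 10*4**2 + 15*4*(-6 + (-5)**3))*(1 - 1*24) = (20 + 5*(-6 - 125)**2 + 10*16 + 15*4*(-6 - 125))*(1 - 24) = (20 + 5*(-131)**2 + 160 + 15*4*(-131))*(-23) = (20 + 5*17161 + 160 - 7860)*(-23) = (20 + 85805 + 160 - 7860)*(-23) = 78125*(-23) = -1796875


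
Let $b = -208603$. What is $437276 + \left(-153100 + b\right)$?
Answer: $75573$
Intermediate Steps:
$437276 + \left(-153100 + b\right) = 437276 - 361703 = 75573$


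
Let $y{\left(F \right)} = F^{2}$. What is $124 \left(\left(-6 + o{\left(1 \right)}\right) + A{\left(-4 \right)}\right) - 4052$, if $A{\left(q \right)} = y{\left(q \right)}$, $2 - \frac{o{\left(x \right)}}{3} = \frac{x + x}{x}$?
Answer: $-2812$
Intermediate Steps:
$o{\left(x \right)} = 0$ ($o{\left(x \right)} = 6 - 3 \frac{x + x}{x} = 6 - 3 \frac{2 x}{x} = 6 - 6 = 0$)
$A{\left(q \right)} = q^{2}$
$124 \left(\left(-6 + o{\left(1 \right)}\right) + A{\left(-4 \right)}\right) - 4052 = 124 \left(\left(-6 + 0\right) + \left(-4\right)^{2}\right) - 4052 = 124 \left(-6 + 16\right) - 4052 = 124 \cdot 10 - 4052 = 1240 - 4052 = -2812$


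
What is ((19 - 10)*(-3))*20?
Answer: -540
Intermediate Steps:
((19 - 10)*(-3))*20 = (9*(-3))*20 = -27*20 = -540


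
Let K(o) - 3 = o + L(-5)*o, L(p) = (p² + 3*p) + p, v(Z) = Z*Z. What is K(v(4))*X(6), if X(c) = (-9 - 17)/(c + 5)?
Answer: -234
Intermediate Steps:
X(c) = -26/(5 + c)
v(Z) = Z²
L(p) = p² + 4*p
K(o) = 3 + 6*o (K(o) = 3 + (o + (-5*(4 - 5))*o) = 3 + (o + (-5*(-1))*o) = 3 + (o + 5*o) = 3 + 6*o)
K(v(4))*X(6) = (3 + 6*4²)*(-26/(5 + 6)) = (3 + 6*16)*(-26/11) = (3 + 96)*(-26*1/11) = 99*(-26/11) = -234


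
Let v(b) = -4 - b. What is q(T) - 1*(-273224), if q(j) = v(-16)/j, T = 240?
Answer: 5464481/20 ≈ 2.7322e+5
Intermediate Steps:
q(j) = 12/j (q(j) = (-4 - 1*(-16))/j = (-4 + 16)/j = 12/j)
q(T) - 1*(-273224) = 12/240 - 1*(-273224) = 12*(1/240) + 273224 = 1/20 + 273224 = 5464481/20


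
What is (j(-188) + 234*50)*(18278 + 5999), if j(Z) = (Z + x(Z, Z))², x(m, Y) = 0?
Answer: 1142087188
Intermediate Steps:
j(Z) = Z² (j(Z) = (Z + 0)² = Z²)
(j(-188) + 234*50)*(18278 + 5999) = ((-188)² + 234*50)*(18278 + 5999) = (35344 + 11700)*24277 = 47044*24277 = 1142087188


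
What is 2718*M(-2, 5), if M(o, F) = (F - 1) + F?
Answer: 24462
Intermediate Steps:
M(o, F) = -1 + 2*F (M(o, F) = (-1 + F) + F = -1 + 2*F)
2718*M(-2, 5) = 2718*(-1 + 2*5) = 2718*(-1 + 10) = 2718*9 = 24462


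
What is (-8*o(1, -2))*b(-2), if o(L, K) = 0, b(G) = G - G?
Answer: 0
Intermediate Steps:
b(G) = 0
(-8*o(1, -2))*b(-2) = -8*0*0 = 0*0 = 0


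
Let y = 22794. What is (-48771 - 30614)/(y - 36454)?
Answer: 15877/2732 ≈ 5.8115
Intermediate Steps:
(-48771 - 30614)/(y - 36454) = (-48771 - 30614)/(22794 - 36454) = -79385/(-13660) = -79385*(-1/13660) = 15877/2732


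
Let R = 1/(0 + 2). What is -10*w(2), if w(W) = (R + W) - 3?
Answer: 5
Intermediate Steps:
R = ½ (R = 1/2 = ½ ≈ 0.50000)
w(W) = -5/2 + W (w(W) = (½ + W) - 3 = -5/2 + W)
-10*w(2) = -10*(-5/2 + 2) = -10*(-½) = 5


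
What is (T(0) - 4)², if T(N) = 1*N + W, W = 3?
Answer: 1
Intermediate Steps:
T(N) = 3 + N (T(N) = 1*N + 3 = N + 3 = 3 + N)
(T(0) - 4)² = ((3 + 0) - 4)² = (3 - 4)² = (-1)² = 1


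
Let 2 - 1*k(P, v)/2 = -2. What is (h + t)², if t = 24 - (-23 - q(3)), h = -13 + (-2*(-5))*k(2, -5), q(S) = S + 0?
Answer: 13689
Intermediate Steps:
k(P, v) = 8 (k(P, v) = 4 - 2*(-2) = 4 + 4 = 8)
q(S) = S
h = 67 (h = -13 - 2*(-5)*8 = -13 + 10*8 = -13 + 80 = 67)
t = 50 (t = 24 - (-23 - 1*3) = 24 - (-23 - 3) = 24 - 1*(-26) = 24 + 26 = 50)
(h + t)² = (67 + 50)² = 117² = 13689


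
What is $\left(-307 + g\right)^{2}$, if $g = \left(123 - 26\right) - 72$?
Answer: $79524$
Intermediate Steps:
$g = 25$ ($g = 97 - 72 = 25$)
$\left(-307 + g\right)^{2} = \left(-307 + 25\right)^{2} = \left(-282\right)^{2} = 79524$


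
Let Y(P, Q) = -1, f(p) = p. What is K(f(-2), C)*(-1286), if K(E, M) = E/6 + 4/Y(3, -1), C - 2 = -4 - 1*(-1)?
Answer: 16718/3 ≈ 5572.7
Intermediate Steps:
C = -1 (C = 2 + (-4 - 1*(-1)) = 2 + (-4 + 1) = 2 - 3 = -1)
K(E, M) = -4 + E/6 (K(E, M) = E/6 + 4/(-1) = E*(⅙) + 4*(-1) = E/6 - 4 = -4 + E/6)
K(f(-2), C)*(-1286) = (-4 + (⅙)*(-2))*(-1286) = (-4 - ⅓)*(-1286) = -13/3*(-1286) = 16718/3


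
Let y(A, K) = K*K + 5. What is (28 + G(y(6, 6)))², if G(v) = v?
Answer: 4761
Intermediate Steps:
y(A, K) = 5 + K² (y(A, K) = K² + 5 = 5 + K²)
(28 + G(y(6, 6)))² = (28 + (5 + 6²))² = (28 + (5 + 36))² = (28 + 41)² = 69² = 4761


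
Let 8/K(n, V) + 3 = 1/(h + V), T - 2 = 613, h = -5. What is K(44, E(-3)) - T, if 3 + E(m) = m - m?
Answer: -15439/25 ≈ -617.56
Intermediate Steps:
E(m) = -3 (E(m) = -3 + (m - m) = -3 + 0 = -3)
T = 615 (T = 2 + 613 = 615)
K(n, V) = 8/(-3 + 1/(-5 + V))
K(44, E(-3)) - T = 8*(5 - 1*(-3))/(-16 + 3*(-3)) - 1*615 = 8*(5 + 3)/(-16 - 9) - 615 = 8*8/(-25) - 615 = 8*(-1/25)*8 - 615 = -64/25 - 615 = -15439/25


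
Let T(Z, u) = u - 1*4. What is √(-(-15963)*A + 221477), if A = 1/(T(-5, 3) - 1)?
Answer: √853982/2 ≈ 462.06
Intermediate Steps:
T(Z, u) = -4 + u (T(Z, u) = u - 4 = -4 + u)
A = -½ (A = 1/((-4 + 3) - 1) = 1/(-1 - 1) = 1/(-2) = -½ ≈ -0.50000)
√(-(-15963)*A + 221477) = √(-(-15963)*(-1)/2 + 221477) = √(-1*15963/2 + 221477) = √(-15963/2 + 221477) = √(426991/2) = √853982/2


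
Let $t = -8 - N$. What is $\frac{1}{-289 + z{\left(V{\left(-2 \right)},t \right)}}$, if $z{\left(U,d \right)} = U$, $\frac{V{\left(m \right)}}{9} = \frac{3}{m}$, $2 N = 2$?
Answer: $- \frac{2}{605} \approx -0.0033058$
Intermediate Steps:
$N = 1$ ($N = \frac{1}{2} \cdot 2 = 1$)
$V{\left(m \right)} = \frac{27}{m}$ ($V{\left(m \right)} = 9 \frac{3}{m} = \frac{27}{m}$)
$t = -9$ ($t = -8 - 1 = -9$)
$\frac{1}{-289 + z{\left(V{\left(-2 \right)},t \right)}} = \frac{1}{-289 + \frac{27}{-2}} = \frac{1}{-289 + 27 \left(- \frac{1}{2}\right)} = \frac{1}{-289 - \frac{27}{2}} = \frac{1}{- \frac{605}{2}} = - \frac{2}{605}$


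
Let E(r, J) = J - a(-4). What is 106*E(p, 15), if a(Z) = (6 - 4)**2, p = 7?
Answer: 1166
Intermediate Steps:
a(Z) = 4 (a(Z) = 2**2 = 4)
E(r, J) = -4 + J (E(r, J) = J - 1*4 = J - 4 = -4 + J)
106*E(p, 15) = 106*(-4 + 15) = 106*11 = 1166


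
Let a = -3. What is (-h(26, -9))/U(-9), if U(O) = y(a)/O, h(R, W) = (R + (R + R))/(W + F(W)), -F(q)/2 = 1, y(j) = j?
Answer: 234/11 ≈ 21.273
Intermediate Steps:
F(q) = -2 (F(q) = -2*1 = -2)
h(R, W) = 3*R/(-2 + W) (h(R, W) = (R + (R + R))/(W - 2) = (R + 2*R)/(-2 + W) = (3*R)/(-2 + W) = 3*R/(-2 + W))
U(O) = -3/O
(-h(26, -9))/U(-9) = (-3*26/(-2 - 9))/((-3/(-9))) = (-3*26/(-11))/((-3*(-⅑))) = (-3*26*(-1)/11)/(⅓) = -1*(-78/11)*3 = (78/11)*3 = 234/11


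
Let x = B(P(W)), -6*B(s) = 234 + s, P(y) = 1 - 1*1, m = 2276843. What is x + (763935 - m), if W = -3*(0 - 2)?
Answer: -1512947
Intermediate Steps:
W = 6 (W = -3*(-2) = 6)
P(y) = 0 (P(y) = 1 - 1 = 0)
B(s) = -39 - s/6 (B(s) = -(234 + s)/6 = -39 - s/6)
x = -39 (x = -39 - ⅙*0 = -39 + 0 = -39)
x + (763935 - m) = -39 + (763935 - 1*2276843) = -39 + (763935 - 2276843) = -39 - 1512908 = -1512947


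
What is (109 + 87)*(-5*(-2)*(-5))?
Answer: -9800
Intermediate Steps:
(109 + 87)*(-5*(-2)*(-5)) = 196*(10*(-5)) = 196*(-50) = -9800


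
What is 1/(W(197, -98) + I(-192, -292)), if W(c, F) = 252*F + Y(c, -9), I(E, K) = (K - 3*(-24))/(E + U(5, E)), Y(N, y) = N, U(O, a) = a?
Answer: -96/2351849 ≈ -4.0819e-5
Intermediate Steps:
I(E, K) = (72 + K)/(2*E) (I(E, K) = (K - 3*(-24))/(E + E) = (K + 72)/((2*E)) = (72 + K)*(1/(2*E)) = (72 + K)/(2*E))
W(c, F) = c + 252*F (W(c, F) = 252*F + c = c + 252*F)
1/(W(197, -98) + I(-192, -292)) = 1/((197 + 252*(-98)) + (½)*(72 - 292)/(-192)) = 1/((197 - 24696) + (½)*(-1/192)*(-220)) = 1/(-24499 + 55/96) = 1/(-2351849/96) = -96/2351849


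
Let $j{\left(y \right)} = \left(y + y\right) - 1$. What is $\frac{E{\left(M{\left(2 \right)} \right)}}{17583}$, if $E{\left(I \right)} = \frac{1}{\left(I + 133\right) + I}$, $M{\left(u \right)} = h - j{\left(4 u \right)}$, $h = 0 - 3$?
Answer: $\frac{1}{1705551} \approx 5.8632 \cdot 10^{-7}$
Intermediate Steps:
$j{\left(y \right)} = -1 + 2 y$ ($j{\left(y \right)} = 2 y - 1 = -1 + 2 y$)
$h = -3$
$M{\left(u \right)} = -2 - 8 u$ ($M{\left(u \right)} = -3 - \left(-1 + 2 \cdot 4 u\right) = -3 - \left(-1 + 8 u\right) = -2 - 8 u$)
$E{\left(I \right)} = \frac{1}{133 + 2 I}$ ($E{\left(I \right)} = \frac{1}{\left(133 + I\right) + I} = \frac{1}{133 + 2 I}$)
$\frac{E{\left(M{\left(2 \right)} \right)}}{17583} = \frac{1}{\left(133 + 2 \left(-2 - 16\right)\right) 17583} = \frac{1}{133 + 2 \left(-2 - 16\right)} \frac{1}{17583} = \frac{1}{133 + 2 \left(-18\right)} \frac{1}{17583} = \frac{1}{133 - 36} \cdot \frac{1}{17583} = \frac{1}{97} \cdot \frac{1}{17583} = \frac{1}{1705551}$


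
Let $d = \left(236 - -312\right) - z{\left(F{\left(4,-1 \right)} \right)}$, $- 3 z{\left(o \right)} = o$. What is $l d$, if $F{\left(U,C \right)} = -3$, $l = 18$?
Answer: $9846$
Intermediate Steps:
$z{\left(o \right)} = - \frac{o}{3}$
$d = 547$ ($d = \left(236 - -312\right) - \left(- \frac{1}{3}\right) \left(-3\right) = \left(236 + 312\right) - 1 = 548 - 1 = 547$)
$l d = 18 \cdot 547 = 9846$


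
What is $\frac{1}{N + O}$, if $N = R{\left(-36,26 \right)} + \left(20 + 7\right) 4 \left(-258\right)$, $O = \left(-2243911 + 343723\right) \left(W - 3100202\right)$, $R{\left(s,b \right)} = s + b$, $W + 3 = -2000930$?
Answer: $\frac{1}{9693115485506} \approx 1.0317 \cdot 10^{-13}$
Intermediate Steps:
$W = -2000933$ ($W = -3 - 2000930 = -2000933$)
$R{\left(s,b \right)} = b + s$
$O = 9693115513380$ ($O = \left(-2243911 + 343723\right) \left(-2000933 - 3100202\right) = \left(-1900188\right) \left(-5101135\right) = 9693115513380$)
$N = -27874$ ($N = \left(26 - 36\right) + \left(20 + 7\right) 4 \left(-258\right) = -10 + 27 \cdot 4 \left(-258\right) = -10 + 108 \left(-258\right) = -10 - 27864 = -27874$)
$\frac{1}{N + O} = \frac{1}{-27874 + 9693115513380} = \frac{1}{9693115485506}$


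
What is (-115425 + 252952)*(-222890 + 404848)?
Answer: 25024137866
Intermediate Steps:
(-115425 + 252952)*(-222890 + 404848) = 137527*181958 = 25024137866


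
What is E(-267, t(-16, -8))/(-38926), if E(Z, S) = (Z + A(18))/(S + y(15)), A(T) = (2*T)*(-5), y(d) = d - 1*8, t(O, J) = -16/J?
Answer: 149/116778 ≈ 0.0012759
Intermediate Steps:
y(d) = -8 + d (y(d) = d - 8 = -8 + d)
A(T) = -10*T
E(Z, S) = (-180 + Z)/(7 + S) (E(Z, S) = (Z - 10*18)/(S + (-8 + 15)) = (Z - 180)/(S + 7) = (-180 + Z)/(7 + S))
E(-267, t(-16, -8))/(-38926) = ((-180 - 267)/(7 - 16/(-8)))/(-38926) = (-447/(7 - 16*(-⅛)))*(-1/38926) = (-447/(7 + 2))*(-1/38926) = (-447/9)*(-1/38926) = ((⅑)*(-447))*(-1/38926) = -149/3*(-1/38926) = 149/116778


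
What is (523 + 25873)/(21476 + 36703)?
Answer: 26396/58179 ≈ 0.45370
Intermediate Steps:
(523 + 25873)/(21476 + 36703) = 26396/58179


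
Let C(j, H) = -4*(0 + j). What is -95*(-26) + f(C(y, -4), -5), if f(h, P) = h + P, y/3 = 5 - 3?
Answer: 2441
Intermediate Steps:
y = 6 (y = 3*(5 - 3) = 3*2 = 6)
C(j, H) = -4*j
f(h, P) = P + h
-95*(-26) + f(C(y, -4), -5) = -95*(-26) + (-5 - 4*6) = 2470 + (-5 - 24) = 2470 - 29 = 2441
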